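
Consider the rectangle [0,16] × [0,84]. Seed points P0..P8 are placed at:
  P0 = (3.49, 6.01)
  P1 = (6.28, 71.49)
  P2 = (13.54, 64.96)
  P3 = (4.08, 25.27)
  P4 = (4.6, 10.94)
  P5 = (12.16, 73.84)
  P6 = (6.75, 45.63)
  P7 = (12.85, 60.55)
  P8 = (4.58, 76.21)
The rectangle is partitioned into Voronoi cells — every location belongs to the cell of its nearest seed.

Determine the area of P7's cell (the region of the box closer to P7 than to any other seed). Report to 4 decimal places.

1. box [0,16]×[0,84]: [(0, 0) (16, 0) (16, 84) (0, 84)]
2. ⊥bis P7·P0 via (8.17,33.28): [(0, 34.6821) (16, 31.9362) (16, 84) (0, 84)]  |A|=811.0532
3. ⊥bis P7·P1 via (9.565,66.02): [(0, 60.2758) (0, 34.6821) (16, 31.9362) (16, 69.8845)]  |A|=508.3355
4. ⊥bis P7·P2 via (13.195,62.755): [(6.0023, 63.8804) (0, 60.2758) (0, 34.6821) (16, 31.9362) (16, 62.3161)]  |A|=470.5019
5. ⊥bis P7·P3 via (8.465,42.91): [(6.0023, 63.8804) (0, 60.2758) (0, 45.0143) (16, 41.0369) (16, 62.3161)]  |A|=315.0393
6. ⊥bis P7·P4 via (8.725,35.745): [(6.0023, 63.8804) (0, 60.2758) (0, 45.0143) (16, 41.0369) (16, 62.3161)]  |A|=315.0393
7. ⊥bis P7·P5 via (12.505,67.195): [(6.0023, 63.8804) (0, 60.2758) (0, 45.0143) (16, 41.0369) (16, 62.3161)]  |A|=315.0393
8. ⊥bis P7·P6 via (9.8,53.09): [(6.0023, 63.8804) (0, 60.2758) (0, 57.0967) (16, 50.5551) (16, 62.3161)]  |A|=142.2339
9. ⊥bis P7·P8 via (8.715,68.38): [(6.0023, 63.8804) (0, 60.2758) (0, 57.0967) (16, 50.5551) (16, 62.3161)]  |A|=142.2339
10. canonical 5-gon: [(6.0023, 63.8804) (0, 60.2758) (0, 57.0967) (16, 50.5551) (16, 62.3161)]
11. shoelace: 142.2339

Area of P7's cell: 142.2339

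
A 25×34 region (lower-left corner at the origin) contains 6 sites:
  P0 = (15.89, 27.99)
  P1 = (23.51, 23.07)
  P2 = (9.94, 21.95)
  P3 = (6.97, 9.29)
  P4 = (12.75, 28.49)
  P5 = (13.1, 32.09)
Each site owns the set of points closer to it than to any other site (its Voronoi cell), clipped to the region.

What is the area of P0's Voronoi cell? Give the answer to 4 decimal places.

Area of P0's cell: 72.0808

1. box [0,25]×[0,34]: [(0, 0) (25, 0) (25, 34) (0, 34)]
2. ⊥bis P0·P1 via (19.7,25.53): [(0, 0) (3.2161, 0) (25, 33.7385) (25, 34) (0, 34)]  |A|=482.5209
3. ⊥bis P0·P2 via (12.915,24.97): [(16.8412, 21.1023) (25, 33.7385) (25, 34) (3.7484, 34)]  |A|=138.1147
4. ⊥bis P0·P3 via (11.43,18.64): [(16.8412, 21.1023) (25, 33.7385) (25, 34) (3.7484, 34)]  |A|=138.1147
5. ⊥bis P0·P4 via (14.32,28.24): [(13.6794, 24.217) (16.8412, 21.1023) (25, 33.7385) (25, 34) (15.2372, 34)]  |A|=81.9173
6. ⊥bis P0·P5 via (14.495,30.04): [(14.6202, 30.1252) (13.6794, 24.217) (16.8412, 21.1023) (25, 33.7385) (25, 34) (20.3144, 34)]  |A|=72.0808
7. canonical 6-gon: [(14.6202, 30.1252) (13.6794, 24.217) (16.8412, 21.1023) (25, 33.7385) (25, 34) (20.3144, 34)]
8. shoelace: 72.0808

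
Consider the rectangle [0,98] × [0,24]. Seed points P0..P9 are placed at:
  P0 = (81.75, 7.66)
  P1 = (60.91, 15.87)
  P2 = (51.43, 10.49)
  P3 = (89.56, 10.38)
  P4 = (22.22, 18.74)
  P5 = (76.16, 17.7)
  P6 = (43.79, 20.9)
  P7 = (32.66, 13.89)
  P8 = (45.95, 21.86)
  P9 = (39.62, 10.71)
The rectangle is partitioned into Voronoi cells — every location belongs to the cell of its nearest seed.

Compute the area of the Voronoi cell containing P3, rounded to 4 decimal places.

1. box [0,98]×[0,24]: [(0, 0) (98, 0) (98, 24) (0, 24)]
2. ⊥bis P3·P0 via (85.655,9.02): [(88.7964, 0) (98, 0) (98, 24) (80.4379, 24)]  |A|=321.1884
3. ⊥bis P3·P1 via (75.235,13.125): [(88.7964, 0) (98, 0) (98, 24) (80.4379, 24)]  |A|=321.1884
4. ⊥bis P3·P2 via (70.495,10.435): [(88.7964, 0) (98, 0) (98, 24) (80.4379, 24)]  |A|=321.1884
5. ⊥bis P3·P4 via (55.89,14.56): [(88.7964, 0) (98, 0) (98, 24) (80.4379, 24)]  |A|=321.1884
6. ⊥bis P3·P5 via (82.86,14.04): [(83.4992, 15.2101) (88.7964, 0) (98, 0) (98, 24) (88.3008, 24)]  |A|=286.631
7. ⊥bis P3·P6 via (66.675,15.64): [(83.4992, 15.2101) (88.7964, 0) (98, 0) (98, 24) (88.3008, 24)]  |A|=286.631
8. ⊥bis P3·P7 via (61.11,12.135): [(83.4992, 15.2101) (88.7964, 0) (98, 0) (98, 24) (88.3008, 24)]  |A|=286.631
9. ⊥bis P3·P8 via (67.755,16.12): [(83.4992, 15.2101) (88.7964, 0) (98, 0) (98, 24) (88.3008, 24)]  |A|=286.631
10. ⊥bis P3·P9 via (64.59,10.545): [(83.4992, 15.2101) (88.7964, 0) (98, 0) (98, 24) (88.3008, 24)]  |A|=286.631
11. canonical 5-gon: [(83.4992, 15.2101) (88.7964, 0) (98, 0) (98, 24) (88.3008, 24)]
12. shoelace: 286.631

Area of P3's cell: 286.6310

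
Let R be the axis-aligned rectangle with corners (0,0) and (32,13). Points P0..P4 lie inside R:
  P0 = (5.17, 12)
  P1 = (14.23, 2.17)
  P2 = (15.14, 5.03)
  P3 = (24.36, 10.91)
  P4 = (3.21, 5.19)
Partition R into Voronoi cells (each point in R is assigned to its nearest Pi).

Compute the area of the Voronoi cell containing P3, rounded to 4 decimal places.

1. box [0,32]×[0,13]: [(0, 0) (32, 0) (32, 13) (0, 13)]
2. ⊥bis P3·P0 via (14.765,11.455): [(14.1144, 0) (32, 0) (32, 13) (14.8528, 13)]  |A|=227.7138
3. ⊥bis P3·P1 via (19.295,6.54): [(14.7829, 11.7697) (24.9376, 0) (32, 0) (32, 13) (14.8528, 13)]  |A|=164.0204
4. ⊥bis P3·P2 via (19.75,7.97): [(24.5359, 0.4656) (24.9376, 0) (32, 0) (32, 13) (16.5421, 13)]  |A|=147.0383
5. ⊥bis P3·P4 via (13.785,8.05): [(24.5359, 0.4656) (24.9376, 0) (32, 0) (32, 13) (16.5421, 13)]  |A|=147.0383
6. canonical 5-gon: [(24.5359, 0.4656) (24.9376, 0) (32, 0) (32, 13) (16.5421, 13)]
7. shoelace: 147.0383

Area of P3's cell: 147.0383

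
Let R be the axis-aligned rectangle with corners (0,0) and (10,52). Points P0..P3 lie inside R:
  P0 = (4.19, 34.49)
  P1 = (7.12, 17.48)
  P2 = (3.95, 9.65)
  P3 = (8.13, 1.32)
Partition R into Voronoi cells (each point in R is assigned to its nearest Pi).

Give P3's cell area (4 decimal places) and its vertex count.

1. box [0,10]×[0,52]: [(0, 0) (10, 0) (10, 52) (0, 52)]
2. ⊥bis P3·P0 via (6.16,17.905): [(0, 17.1733) (0, 0) (10, 0) (10, 18.3611)]  |A|=177.6721
3. ⊥bis P3·P1 via (7.625,9.4): [(0, 8.9234) (0, 0) (10, 0) (10, 9.5484)]  |A|=92.3594
4. ⊥bis P3·P2 via (6.04,5.485): [(0, 2.4541) (0, 0) (10, 0) (10, 7.4721)]  |A|=49.6313
5. canonical 4-gon: [(0, 2.4541) (0, 0) (10, 0) (10, 7.4721)]
6. shoelace: 49.6313

Area of P3's cell: 49.6313 (4 vertices)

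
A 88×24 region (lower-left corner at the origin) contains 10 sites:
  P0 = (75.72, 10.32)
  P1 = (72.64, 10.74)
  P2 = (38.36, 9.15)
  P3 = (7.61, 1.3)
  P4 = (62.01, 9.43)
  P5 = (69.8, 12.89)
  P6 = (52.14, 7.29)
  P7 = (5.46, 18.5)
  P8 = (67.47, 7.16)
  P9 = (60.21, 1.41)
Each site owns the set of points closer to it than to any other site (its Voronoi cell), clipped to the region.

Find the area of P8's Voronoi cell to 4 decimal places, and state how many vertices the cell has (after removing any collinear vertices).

Area of P8's cell: 78.5314 (6 vertices)

1. box [0,88]×[0,24]: [(0, 0) (88, 0) (88, 24) (0, 24)]
2. ⊥bis P8·P0 via (71.595,8.74): [(0, 0) (74.9427, 0) (65.75, 24) (0, 24)]  |A|=1688.3117
3. ⊥bis P8·P1 via (70.055,8.95): [(0, 0) (74.9427, 0) (73.3213, 4.233) (59.6335, 24) (0, 24)]  |A|=1627.86
4. ⊥bis P8·P2 via (52.915,8.155): [(52.3575, 0) (74.9427, 0) (73.3213, 4.233) (59.6335, 24) (53.9982, 24)]  |A|=351.5916
5. ⊥bis P8·P3 via (37.54,4.23): [(52.3575, 0) (74.9427, 0) (73.3213, 4.233) (59.6335, 24) (53.9982, 24)]  |A|=351.5916
6. ⊥bis P8·P4 via (64.74,8.295): [(61.2913, 0) (74.9427, 0) (73.3213, 4.233) (66.9041, 13.5003)]  |A|=98.2178
7. ⊥bis P8·P5 via (68.635,10.025): [(65.9185, 11.1296) (61.2913, 0) (74.9427, 0) (73.3213, 4.233) (69.5754, 9.6426)]  |A|=93.1503
8. ⊥bis P8·P6 via (59.805,7.225): [(65.9185, 11.1296) (61.2913, 0) (74.9427, 0) (73.3213, 4.233) (69.5754, 9.6426)]  |A|=93.1503
9. ⊥bis P8·P7 via (36.465,12.83): [(65.9185, 11.1296) (61.2913, 0) (74.9427, 0) (73.3213, 4.233) (69.5754, 9.6426)]  |A|=93.1503
10. ⊥bis P8·P9 via (63.84,4.285): [(65.9185, 11.1296) (63.3369, 4.9202) (67.2338, 0) (74.9427, 0) (73.3213, 4.233) (69.5754, 9.6426)]  |A|=78.5314
11. canonical 6-gon: [(65.9185, 11.1296) (63.3369, 4.9202) (67.2338, 0) (74.9427, 0) (73.3213, 4.233) (69.5754, 9.6426)]
12. shoelace: 78.5314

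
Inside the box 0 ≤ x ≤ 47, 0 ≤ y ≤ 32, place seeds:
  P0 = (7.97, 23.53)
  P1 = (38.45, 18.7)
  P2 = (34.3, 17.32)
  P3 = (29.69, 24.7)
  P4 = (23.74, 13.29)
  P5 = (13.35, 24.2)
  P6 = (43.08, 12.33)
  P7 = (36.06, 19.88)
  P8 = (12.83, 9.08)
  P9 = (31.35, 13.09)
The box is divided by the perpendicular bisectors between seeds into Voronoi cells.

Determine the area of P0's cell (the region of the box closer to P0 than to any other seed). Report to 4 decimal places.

Area of P0's cell: 184.7026

1. box [0,47]×[0,32]: [(0, 0) (47, 0) (47, 32) (0, 32)]
2. ⊥bis P0·P1 via (23.21,21.115): [(0, 0) (19.864, 0) (24.9349, 32) (0, 32)]  |A|=716.7825
3. ⊥bis P0·P2 via (21.135,20.425): [(0, 0) (16.3177, 0) (23.865, 32) (0, 32)]  |A|=642.9233
4. ⊥bis P0·P3 via (18.83,24.115): [(0, 0) (16.3177, 0) (19.4204, 13.1551) (18.4053, 32) (0, 32)]  |A|=591.4792
5. ⊥bis P0·P4 via (15.855,18.41): [(0, 0) (3.9008, 0) (18.8859, 23.0777) (18.4053, 32) (0, 32)]  |A|=429.2931
6. ⊥bis P0·P5 via (10.66,23.865): [(0, 0) (3.9008, 0) (12.066, 12.5748) (9.6469, 32) (0, 32)]  |A|=311.2785
7. ⊥bis P0·P6 via (25.525,17.93): [(0, 0) (3.9008, 0) (12.066, 12.5748) (9.6469, 32) (0, 32)]  |A|=311.2785
8. ⊥bis P0·P7 via (22.015,21.705): [(0, 0) (3.9008, 0) (12.066, 12.5748) (9.6469, 32) (0, 32)]  |A|=311.2785
9. ⊥bis P0·P8 via (10.4,16.305): [(0, 12.8071) (11.5532, 16.6929) (9.6469, 32) (0, 32)]  |A|=184.7026
10. ⊥bis P0·P9 via (19.66,18.31): [(0, 12.8071) (11.5532, 16.6929) (9.6469, 32) (0, 32)]  |A|=184.7026
11. canonical 4-gon: [(0, 12.8071) (11.5532, 16.6929) (9.6469, 32) (0, 32)]
12. shoelace: 184.7026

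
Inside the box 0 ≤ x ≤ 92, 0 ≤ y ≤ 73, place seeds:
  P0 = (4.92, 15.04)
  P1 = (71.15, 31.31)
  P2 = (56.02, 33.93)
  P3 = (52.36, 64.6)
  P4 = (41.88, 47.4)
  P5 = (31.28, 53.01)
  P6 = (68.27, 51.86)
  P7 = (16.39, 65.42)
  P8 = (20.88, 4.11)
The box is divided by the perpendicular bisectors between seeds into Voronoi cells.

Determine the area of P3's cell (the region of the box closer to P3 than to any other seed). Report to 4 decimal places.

Area of P3's cell: 472.9250

1. box [0,92]×[0,73]: [(0, 0) (92, 0) (92, 73) (0, 73)]
2. ⊥bis P3·P0 via (28.64,39.82): [(0, 67.2349) (70.2395, 0) (92, 0) (92, 73) (0, 73)]  |A|=4354.7285
3. ⊥bis P3·P1 via (61.755,47.955): [(0, 67.2349) (35.5773, 33.1794) (92, 65.0263) (92, 73) (0, 73)]  |A|=2159.2485
4. ⊥bis P3·P2 via (54.19,49.265): [(0, 67.2349) (22.6989, 45.507) (66.7264, 50.761) (92, 65.0263) (92, 73) (0, 73)]  |A|=1854.0402
5. ⊥bis P3·P4 via (47.12,56): [(57.5212, 49.6625) (66.7264, 50.761) (92, 65.0263) (92, 73) (19.2192, 73)]  |A|=1038.4972
6. ⊥bis P3·P5 via (41.82,58.805): [(41.4692, 59.443) (57.5212, 49.6625) (66.7264, 50.761) (92, 65.0263) (92, 73) (34.0154, 73)]  |A|=938.2015
7. ⊥bis P3·P6 via (60.315,58.23): [(41.4692, 59.443) (54.7881, 51.3278) (72.1421, 73) (34.0154, 73)]  |A|=473.1813
8. ⊥bis P3·P7 via (34.375,65.01): [(34.5356, 72.054) (41.4692, 59.443) (54.7881, 51.3278) (72.1421, 73) (34.5571, 73)]  |A|=472.925
9. ⊥bis P3·P8 via (36.62,34.355): [(34.5356, 72.054) (41.4692, 59.443) (54.7881, 51.3278) (72.1421, 73) (34.5571, 73)]  |A|=472.925
10. canonical 5-gon: [(34.5356, 72.054) (41.4692, 59.443) (54.7881, 51.3278) (72.1421, 73) (34.5571, 73)]
11. shoelace: 472.925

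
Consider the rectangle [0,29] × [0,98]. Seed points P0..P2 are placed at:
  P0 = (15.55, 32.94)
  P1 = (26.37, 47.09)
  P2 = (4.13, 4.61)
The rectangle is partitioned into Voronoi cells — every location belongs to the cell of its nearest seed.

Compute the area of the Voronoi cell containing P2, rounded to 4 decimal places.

1. box [0,29]×[0,98]: [(0, 0) (29, 0) (29, 98) (0, 98)]
2. ⊥bis P2·P0 via (9.84,18.775): [(0, 22.7416) (0, 0) (29, 0) (29, 11.0515)]  |A|=489.9992
3. ⊥bis P2·P1 via (15.25,25.85): [(0, 22.7416) (0, 0) (29, 0) (29, 11.0515)]  |A|=489.9992
4. canonical 4-gon: [(0, 22.7416) (0, 0) (29, 0) (29, 11.0515)]
5. shoelace: 489.9992

Area of P2's cell: 489.9992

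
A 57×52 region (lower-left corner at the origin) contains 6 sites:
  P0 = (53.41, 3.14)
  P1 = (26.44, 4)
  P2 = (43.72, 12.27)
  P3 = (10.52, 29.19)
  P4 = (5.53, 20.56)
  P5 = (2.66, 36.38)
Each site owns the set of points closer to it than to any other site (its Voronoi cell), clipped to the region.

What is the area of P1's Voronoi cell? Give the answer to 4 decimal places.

1. box [0,57]×[0,52]: [(0, 0) (57, 0) (57, 52) (0, 52)]
2. ⊥bis P1·P0 via (39.925,3.57): [(0, 0) (39.8112, 0) (41.4693, 52) (0, 52)]  |A|=2113.2921
3. ⊥bis P1·P2 via (35.08,8.135): [(0, 0) (38.9733, 0) (14.0867, 52) (0, 52)]  |A|=1379.5614
4. ⊥bis P1·P3 via (18.48,16.595): [(0, 4.9157) (0, 0) (38.9733, 0) (28.1164, 22.6852)]  |A|=511.1648
5. ⊥bis P1·P4 via (15.985,12.28): [(20.3266, 17.762) (6.2597, 0) (38.9733, 0) (28.1164, 22.6852)]  |A|=405.6129
6. ⊥bis P1·P5 via (14.55,20.19): [(20.3266, 17.762) (6.2597, 0) (38.9733, 0) (28.1164, 22.6852)]  |A|=405.6129
7. canonical 4-gon: [(20.3266, 17.762) (6.2597, 0) (38.9733, 0) (28.1164, 22.6852)]
8. shoelace: 405.6129

Area of P1's cell: 405.6129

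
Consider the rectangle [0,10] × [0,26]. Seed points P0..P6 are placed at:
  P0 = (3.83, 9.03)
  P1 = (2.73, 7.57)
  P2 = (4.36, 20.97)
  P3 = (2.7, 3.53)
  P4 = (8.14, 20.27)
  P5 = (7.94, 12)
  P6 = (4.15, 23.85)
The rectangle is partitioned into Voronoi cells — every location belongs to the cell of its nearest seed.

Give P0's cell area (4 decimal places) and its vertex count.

Area of P0's cell: 40.3330 (5 vertices)

1. box [0,10]×[0,26]: [(0, 0) (10, 0) (10, 26) (0, 26)]
2. ⊥bis P0·P1 via (3.28,8.3): [(0, 10.7712) (10, 3.237) (10, 26) (0, 26)]  |A|=189.9589
3. ⊥bis P0·P2 via (4.095,15): [(0, 15.1818) (0, 10.7712) (10, 3.237) (10, 14.7379)]  |A|=79.5572
4. ⊥bis P0·P3 via (3.265,6.28): [(0, 15.1818) (0, 10.7712) (6.972, 5.5184) (10, 4.8963) (10, 14.7379)]  |A|=77.045
5. ⊥bis P0·P4 via (5.985,14.65): [(5.2002, 14.9509) (0, 15.1818) (0, 10.7712) (6.972, 5.5184) (10, 4.8963) (10, 13.1104)]  |A|=73.1393
6. ⊥bis P0·P5 via (5.885,10.515): [(2.5959, 15.0665) (0, 15.1818) (0, 10.7712) (6.972, 5.5184) (9.9357, 4.9095)]  |A|=40.333
7. ⊥bis P0·P6 via (3.99,16.44): [(2.5959, 15.0665) (0, 15.1818) (0, 10.7712) (6.972, 5.5184) (9.9357, 4.9095)]  |A|=40.333
8. canonical 5-gon: [(2.5959, 15.0665) (0, 15.1818) (0, 10.7712) (6.972, 5.5184) (9.9357, 4.9095)]
9. shoelace: 40.333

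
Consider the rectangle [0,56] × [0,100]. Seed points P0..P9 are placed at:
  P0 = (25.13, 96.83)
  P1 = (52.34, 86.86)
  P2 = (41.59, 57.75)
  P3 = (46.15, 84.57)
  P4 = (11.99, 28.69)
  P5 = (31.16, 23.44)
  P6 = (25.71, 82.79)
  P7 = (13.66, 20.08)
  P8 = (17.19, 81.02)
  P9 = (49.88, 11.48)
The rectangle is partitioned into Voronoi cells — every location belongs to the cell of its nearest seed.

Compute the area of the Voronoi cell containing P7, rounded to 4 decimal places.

1. box [0,56]×[0,100]: [(0, 0) (56, 0) (56, 100) (0, 100)]
2. ⊥bis P7·P0 via (19.395,58.455): [(0, 61.3535) (0, 0) (56, 0) (56, 52.9845)]  |A|=3201.4648
3. ⊥bis P7·P1 via (33,53.47): [(26.1317, 57.4482) (0, 61.3535) (0, 0) (56, 0) (56, 40.148)]  |A|=3009.763
4. ⊥bis P7·P2 via (27.625,38.915): [(0, 59.3972) (0, 0) (56, 0) (56, 17.8767)]  |A|=2163.6698
5. ⊥bis P7·P3 via (29.905,52.325): [(0, 59.3972) (0, 0) (56, 0) (56, 17.8767)]  |A|=2163.6698
6. ⊥bis P7·P4 via (12.825,24.385): [(40.0896, 29.6733) (0, 21.8975) (0, 0) (56, 0) (56, 17.8767)]  |A|=1411.9939
7. ⊥bis P7·P5 via (22.41,21.76): [(21.58, 26.0831) (0, 21.8975) (0, 0) (26.5879, 0)]  |A|=583.021
8. ⊥bis P7·P6 via (19.685,51.435): [(21.58, 26.0831) (0, 21.8975) (0, 0) (26.5879, 0)]  |A|=583.021
9. ⊥bis P7·P8 via (15.425,50.55): [(21.58, 26.0831) (0, 21.8975) (0, 0) (26.5879, 0)]  |A|=583.021
10. ⊥bis P7·P9 via (31.77,15.78): [(21.58, 26.0831) (0, 21.8975) (0, 0) (26.5879, 0)]  |A|=583.021
11. canonical 4-gon: [(21.58, 26.0831) (0, 21.8975) (0, 0) (26.5879, 0)]
12. shoelace: 583.021

Area of P7's cell: 583.0210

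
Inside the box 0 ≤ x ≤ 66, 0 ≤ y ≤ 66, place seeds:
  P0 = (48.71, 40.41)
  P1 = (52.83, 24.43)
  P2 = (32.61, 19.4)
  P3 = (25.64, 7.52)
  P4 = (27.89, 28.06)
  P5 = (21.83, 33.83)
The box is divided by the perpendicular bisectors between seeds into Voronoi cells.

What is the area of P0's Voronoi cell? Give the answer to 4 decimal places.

Area of P0's cell: 1103.3659

1. box [0,66]×[0,66]: [(0, 0) (66, 0) (66, 66) (0, 66)]
2. ⊥bis P0·P1 via (50.77,32.42): [(0, 19.3304) (66, 36.3466) (66, 66) (0, 66)]  |A|=2518.6591
3. ⊥bis P0·P2 via (40.66,29.905): [(0, 61.0628) (40.7494, 29.8365) (66, 36.3466) (66, 66) (0, 66)]  |A|=1668.3721
4. ⊥bis P0·P3 via (37.175,23.965): [(0, 61.0628) (40.7494, 29.8365) (66, 36.3466) (66, 66) (0, 66)]  |A|=1668.3721
5. ⊥bis P0·P4 via (38.3,34.235): [(40.8879, 29.8722) (66, 36.3466) (66, 66) (19.4576, 66)]  |A|=1213.0654
6. ⊥bis P0·P5 via (35.27,37.12): [(34.3434, 40.9051) (40.8879, 29.8722) (66, 36.3466) (66, 66) (28.2004, 66)]  |A|=1103.3659
7. canonical 5-gon: [(34.3434, 40.9051) (40.8879, 29.8722) (66, 36.3466) (66, 66) (28.2004, 66)]
8. shoelace: 1103.3659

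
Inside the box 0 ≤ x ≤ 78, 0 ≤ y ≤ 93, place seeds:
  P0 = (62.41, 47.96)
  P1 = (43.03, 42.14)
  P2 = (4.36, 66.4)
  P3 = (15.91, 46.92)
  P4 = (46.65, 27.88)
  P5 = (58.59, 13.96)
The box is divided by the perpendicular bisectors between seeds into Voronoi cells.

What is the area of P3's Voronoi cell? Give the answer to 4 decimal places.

1. box [0,78]×[0,93]: [(0, 0) (78, 0) (78, 93) (0, 93)]
2. ⊥bis P3·P0 via (39.16,47.44): [(0, 0) (40.221, 0) (38.141, 93) (0, 93)]  |A|=3643.8352
3. ⊥bis P3·P1 via (29.47,44.53): [(0, 0) (21.6214, 0) (38.013, 93) (0, 93)]  |A|=2773.0014
4. ⊥bis P3·P2 via (10.135,56.66): [(0, 50.6508) (0, 0) (21.6214, 0) (34.1138, 70.8774)]  |A|=1630.1818
5. ⊥bis P3·P4 via (31.28,37.4): [(0, 50.6508) (0, 0) (8.1149, 0) (26.9936, 30.4796) (34.1138, 70.8774)]  |A|=1424.345
6. ⊥bis P3·P5 via (37.25,30.44): [(0, 50.6508) (0, 0) (8.1149, 0) (26.9936, 30.4796) (34.1138, 70.8774)]  |A|=1424.345
7. canonical 5-gon: [(0, 50.6508) (0, 0) (8.1149, 0) (26.9936, 30.4796) (34.1138, 70.8774)]
8. shoelace: 1424.345

Area of P3's cell: 1424.3450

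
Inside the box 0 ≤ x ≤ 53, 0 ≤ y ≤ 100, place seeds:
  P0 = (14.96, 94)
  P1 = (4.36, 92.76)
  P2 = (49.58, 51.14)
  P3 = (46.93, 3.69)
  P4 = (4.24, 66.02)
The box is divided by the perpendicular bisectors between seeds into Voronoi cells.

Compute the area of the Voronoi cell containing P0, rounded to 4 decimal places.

Area of P0's cell: 936.4186

1. box [0,53]×[0,100]: [(0, 0) (53, 0) (53, 100) (0, 100)]
2. ⊥bis P0·P1 via (9.66,93.38): [(20.5837, 0) (53, 0) (53, 100) (8.8856, 100)]  |A|=3826.5358
3. ⊥bis P0·P2 via (32.27,72.57): [(13.8362, 57.6802) (53, 89.3146) (53, 100) (8.8856, 100)]  |A|=1142.698
4. ⊥bis P0·P3 via (30.945,48.845): [(13.8362, 57.6802) (53, 89.3146) (53, 100) (8.8856, 100)]  |A|=1142.698
5. ⊥bis P0·P4 via (9.6,80.01): [(11.3002, 79.3586) (31.2241, 71.7252) (53, 89.3146) (53, 100) (8.8856, 100)]  |A|=936.4186
6. canonical 5-gon: [(11.3002, 79.3586) (31.2241, 71.7252) (53, 89.3146) (53, 100) (8.8856, 100)]
7. shoelace: 936.4186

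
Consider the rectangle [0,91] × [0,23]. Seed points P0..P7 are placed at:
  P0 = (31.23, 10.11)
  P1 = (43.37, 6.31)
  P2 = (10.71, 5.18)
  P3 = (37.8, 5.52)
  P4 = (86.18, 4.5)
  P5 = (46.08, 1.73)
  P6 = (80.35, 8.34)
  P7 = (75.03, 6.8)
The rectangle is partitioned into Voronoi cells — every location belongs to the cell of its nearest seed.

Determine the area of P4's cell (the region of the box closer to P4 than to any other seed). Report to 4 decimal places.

Area of P4's cell: 108.4709

1. box [0,91]×[0,23]: [(0, 0) (91, 0) (91, 23) (0, 23)]
2. ⊥bis P4·P0 via (58.705,7.305): [(57.9592, 0) (91, 0) (91, 23) (60.3073, 23)]  |A|=732.9346
3. ⊥bis P4·P1 via (64.775,5.405): [(64.5465, 0) (91, 0) (91, 23) (65.5189, 23)]  |A|=597.248
4. ⊥bis P4·P2 via (48.445,4.84): [(64.5465, 0) (91, 0) (91, 23) (65.5189, 23)]  |A|=597.248
5. ⊥bis P4·P3 via (61.99,5.01): [(64.5465, 0) (91, 0) (91, 23) (65.5189, 23)]  |A|=597.248
6. ⊥bis P4·P5 via (66.13,3.115): [(65.2294, 16.1525) (66.3452, 0) (91, 0) (91, 23) (65.5189, 23)]  |A|=582.7212
7. ⊥bis P4·P6 via (83.265,6.42): [(79.0364, 0) (91, 0) (91, 18.1635)]  |A|=108.6505
8. ⊥bis P4·P7 via (80.605,5.65): [(79.6234, 0.8911) (79.4395, 0) (91, 0) (91, 18.1635)]  |A|=108.4709
9. canonical 4-gon: [(79.6234, 0.8911) (79.4395, 0) (91, 0) (91, 18.1635)]
10. shoelace: 108.4709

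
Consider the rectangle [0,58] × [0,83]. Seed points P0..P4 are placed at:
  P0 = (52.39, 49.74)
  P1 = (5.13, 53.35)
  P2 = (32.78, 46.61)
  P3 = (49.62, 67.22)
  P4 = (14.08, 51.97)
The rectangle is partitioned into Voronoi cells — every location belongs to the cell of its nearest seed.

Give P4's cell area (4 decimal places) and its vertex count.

1. box [0,58]×[0,83]: [(0, 0) (58, 0) (58, 83) (0, 83)]
2. ⊥bis P4·P0 via (33.235,50.855): [(0, 0) (30.2748, 0) (35.1061, 83) (0, 83)]  |A|=2713.3075
3. ⊥bis P4·P1 via (9.605,52.66): [(1.4854, 0) (30.2748, 0) (35.1061, 83) (14.2831, 83)]  |A|=2058.9155
4. ⊥bis P4·P2 via (23.43,49.29): [(1.4854, 0) (9.302, 0) (33.0923, 83) (14.2831, 83)]  |A|=1104.971
5. ⊥bis P4·P3 via (31.85,59.595): [(1.4854, 0) (9.302, 0) (28.5728, 67.2324) (21.8071, 83) (14.2831, 83)]  |A|=1016.0001
6. canonical 5-gon: [(1.4854, 0) (9.302, 0) (28.5728, 67.2324) (21.8071, 83) (14.2831, 83)]
7. shoelace: 1016.0001

Area of P4's cell: 1016.0001 (5 vertices)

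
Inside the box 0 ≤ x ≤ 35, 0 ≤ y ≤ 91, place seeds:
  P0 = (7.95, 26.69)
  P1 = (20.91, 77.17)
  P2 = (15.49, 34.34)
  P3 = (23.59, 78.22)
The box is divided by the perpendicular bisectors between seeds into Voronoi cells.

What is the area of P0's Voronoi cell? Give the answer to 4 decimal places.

Area of P0's cell: 868.6339

1. box [0,35]×[0,91]: [(0, 0) (35, 0) (35, 91) (0, 91)]
2. ⊥bis P0·P1 via (14.43,51.93): [(0, 55.6347) (0, 0) (35, 0) (35, 46.649)]  |A|=1789.9638
3. ⊥bis P0·P2 via (11.72,30.515): [(0, 42.0665) (0, 0) (35, 0) (35, 7.5697)]  |A|=868.6339
4. ⊥bis P0·P3 via (15.77,52.455): [(0, 42.0665) (0, 0) (35, 0) (35, 7.5697)]  |A|=868.6339
5. canonical 4-gon: [(0, 42.0665) (0, 0) (35, 0) (35, 7.5697)]
6. shoelace: 868.6339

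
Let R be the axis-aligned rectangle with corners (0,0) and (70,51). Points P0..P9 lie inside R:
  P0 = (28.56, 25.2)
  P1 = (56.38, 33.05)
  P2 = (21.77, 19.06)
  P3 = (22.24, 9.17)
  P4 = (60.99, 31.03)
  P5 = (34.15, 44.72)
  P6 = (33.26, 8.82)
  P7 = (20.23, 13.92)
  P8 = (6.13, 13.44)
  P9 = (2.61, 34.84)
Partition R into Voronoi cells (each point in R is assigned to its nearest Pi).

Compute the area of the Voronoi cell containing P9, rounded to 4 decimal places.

Area of P9's cell: 425.9684

1. box [0,70]×[0,51]: [(0, 0) (70, 0) (70, 51) (0, 51)]
2. ⊥bis P9·P0 via (15.585,30.02): [(0, 0) (4.4331, 0) (23.3787, 51) (0, 51)]  |A|=709.2006
3. ⊥bis P9·P1 via (29.495,33.945): [(0, 0) (4.4331, 0) (23.3787, 51) (0, 51)]  |A|=709.2006
4. ⊥bis P9·P2 via (12.19,26.95): [(0, 12.149) (16.297, 31.9367) (23.3787, 51) (0, 51)]  |A|=539.4158
5. ⊥bis P9·P3 via (12.425,22.005): [(0, 12.5035) (0.7888, 13.1067) (16.297, 31.9367) (23.3787, 51) (0, 51)]  |A|=539.2759
6. ⊥bis P9·P4 via (31.8,32.935): [(0, 12.5035) (0.7888, 13.1067) (16.297, 31.9367) (23.3787, 51) (0, 51)]  |A|=539.2759
7. ⊥bis P9·P5 via (18.38,39.78): [(0, 12.5035) (0.7888, 13.1067) (16.297, 31.9367) (18.76, 38.5669) (14.8653, 51) (0, 51)]  |A|=486.3516
8. ⊥bis P9·P6 via (17.935,21.83): [(0, 12.5035) (0.7888, 13.1067) (16.297, 31.9367) (18.76, 38.5669) (14.8653, 51) (0, 51)]  |A|=486.3516
9. ⊥bis P9·P7 via (11.42,24.38): [(0, 14.7614) (7.0239, 20.6774) (16.297, 31.9367) (18.76, 38.5669) (14.8653, 51) (0, 51)]  |A|=477.3165
10. ⊥bis P9·P8 via (4.37,24.14): [(0, 23.4212) (10.7384, 25.1875) (16.297, 31.9367) (18.76, 38.5669) (14.8653, 51) (0, 51)]  |A|=425.9684
11. canonical 6-gon: [(0, 23.4212) (10.7384, 25.1875) (16.297, 31.9367) (18.76, 38.5669) (14.8653, 51) (0, 51)]
12. shoelace: 425.9684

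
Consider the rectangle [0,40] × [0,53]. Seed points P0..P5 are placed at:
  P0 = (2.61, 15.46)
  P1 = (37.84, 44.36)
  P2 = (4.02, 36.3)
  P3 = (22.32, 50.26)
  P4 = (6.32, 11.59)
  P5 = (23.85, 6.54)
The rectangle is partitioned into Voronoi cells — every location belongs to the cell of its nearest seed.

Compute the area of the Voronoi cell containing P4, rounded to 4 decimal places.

Area of P4's cell: 272.8753

1. box [0,40]×[0,53]: [(0, 0) (40, 0) (40, 53) (0, 53)]
2. ⊥bis P4·P0 via (4.465,13.525): [(0, 9.2446) (0, 0) (40, 0) (40, 47.5909)]  |A|=1136.709
3. ⊥bis P4·P1 via (22.08,27.975): [(20.8112, 29.1954) (0, 9.2446) (0, 0) (40, 0) (40, 10.7386)]  |A|=783.1335
4. ⊥bis P4·P2 via (5.17,23.945): [(24.4081, 25.7357) (16.4274, 24.9928) (0, 9.2446) (0, 0) (40, 0) (40, 10.7386)]  |A|=767.992
5. ⊥bis P4·P3 via (14.32,30.925): [(24.4081, 25.7357) (16.4274, 24.9928) (0, 9.2446) (0, 0) (40, 0) (40, 10.7386)]  |A|=767.992
6. ⊥bis P4·P5 via (15.085,9.065): [(19.7629, 25.3033) (16.4274, 24.9928) (0, 9.2446) (0, 0) (12.4736, 0)]  |A|=272.8753
7. canonical 5-gon: [(19.7629, 25.3033) (16.4274, 24.9928) (0, 9.2446) (0, 0) (12.4736, 0)]
8. shoelace: 272.8753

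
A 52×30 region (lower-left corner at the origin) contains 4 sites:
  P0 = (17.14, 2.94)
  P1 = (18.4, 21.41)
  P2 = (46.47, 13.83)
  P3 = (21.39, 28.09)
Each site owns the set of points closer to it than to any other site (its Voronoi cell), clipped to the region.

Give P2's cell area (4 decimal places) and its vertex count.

1. box [0,52]×[0,30]: [(0, 0) (52, 0) (52, 30) (0, 30)]
2. ⊥bis P2·P0 via (31.805,8.385): [(34.9183, 0) (52, 0) (52, 30) (23.7795, 30)]  |A|=679.5329
3. ⊥bis P2·P1 via (32.435,17.62): [(30.726, 11.2912) (34.9183, 0) (52, 0) (52, 30) (35.7781, 30)]  |A|=567.2933
4. ⊥bis P2·P3 via (33.93,20.96): [(32.8005, 18.9734) (30.726, 11.2912) (34.9183, 0) (52, 0) (52, 30) (39.07, 30)]  |A|=549.1442
5. canonical 6-gon: [(32.8005, 18.9734) (30.726, 11.2912) (34.9183, 0) (52, 0) (52, 30) (39.07, 30)]
6. shoelace: 549.1442

Area of P2's cell: 549.1442 (6 vertices)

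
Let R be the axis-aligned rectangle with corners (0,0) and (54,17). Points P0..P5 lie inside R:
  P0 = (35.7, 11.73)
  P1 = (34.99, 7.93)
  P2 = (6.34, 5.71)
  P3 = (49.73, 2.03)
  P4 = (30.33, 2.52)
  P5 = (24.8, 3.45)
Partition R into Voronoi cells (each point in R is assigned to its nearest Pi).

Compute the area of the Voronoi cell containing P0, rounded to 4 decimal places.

Area of P0's cell: 155.7913

1. box [0,54]×[0,17]: [(0, 0) (54, 0) (54, 17) (0, 17)]
2. ⊥bis P0·P1 via (35.345,9.83): [(0, 16.4339) (54, 6.3445) (54, 17) (0, 17)]  |A|=302.9833
3. ⊥bis P0·P2 via (21.02,8.72): [(20.2127, 12.6574) (54, 6.3445) (54, 17) (19.3223, 17)]  |A|=255.3076
4. ⊥bis P0·P3 via (42.715,6.88): [(20.2127, 12.6574) (43.6781, 8.273) (49.7117, 17) (19.3223, 17)]  |A|=181.6031
5. ⊥bis P0·P4 via (33.015,7.125): [(19.7627, 14.8519) (25.0892, 11.7462) (43.6781, 8.273) (49.7117, 17) (19.3223, 17)]  |A|=176.4571
6. ⊥bis P0·P5 via (30.25,7.59): [(27.4242, 11.3099) (43.6781, 8.273) (49.7117, 17) (23.1019, 17)]  |A|=155.7913
7. canonical 4-gon: [(27.4242, 11.3099) (43.6781, 8.273) (49.7117, 17) (23.1019, 17)]
8. shoelace: 155.7913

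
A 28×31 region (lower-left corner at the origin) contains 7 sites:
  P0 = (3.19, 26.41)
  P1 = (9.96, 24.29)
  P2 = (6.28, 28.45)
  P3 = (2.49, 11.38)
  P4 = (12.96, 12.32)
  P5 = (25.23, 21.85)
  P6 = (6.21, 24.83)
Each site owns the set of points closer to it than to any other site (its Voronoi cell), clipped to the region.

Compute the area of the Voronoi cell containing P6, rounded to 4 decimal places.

1. box [0,28]×[0,31]: [(0, 0) (28, 0) (28, 31) (0, 31)]
2. ⊥bis P6·P0 via (4.7,25.62): [(0, 16.6365) (0, 0) (28, 0) (28, 31) (7.5147, 31)]  |A|=814.0311
3. ⊥bis P6·P1 via (8.085,24.56): [(0, 16.6365) (0, 0) (4.5484, 0) (9.0124, 31) (7.5147, 31)]  |A|=156.2223
4. ⊥bis P6·P2 via (6.245,26.64): [(5.2438, 26.6594) (0, 16.6365) (0, 0) (4.5484, 0) (8.3786, 26.5987)]  |A|=146.0541
5. ⊥bis P6·P3 via (4.35,18.105): [(5.2438, 26.6594) (1.2211, 18.9704) (7.048, 17.3588) (8.3786, 26.5987)]  |A|=40.1662
6. ⊥bis P6·P4 via (9.585,18.575): [(5.2438, 26.6594) (1.2211, 18.9704) (7.048, 17.3588) (8.3786, 26.5987)]  |A|=40.1662
7. ⊥bis P6·P5 via (15.72,23.34): [(5.2438, 26.6594) (1.2211, 18.9704) (7.048, 17.3588) (8.3786, 26.5987)]  |A|=40.1662
8. canonical 4-gon: [(5.2438, 26.6594) (1.2211, 18.9704) (7.048, 17.3588) (8.3786, 26.5987)]
9. shoelace: 40.1662

Area of P6's cell: 40.1662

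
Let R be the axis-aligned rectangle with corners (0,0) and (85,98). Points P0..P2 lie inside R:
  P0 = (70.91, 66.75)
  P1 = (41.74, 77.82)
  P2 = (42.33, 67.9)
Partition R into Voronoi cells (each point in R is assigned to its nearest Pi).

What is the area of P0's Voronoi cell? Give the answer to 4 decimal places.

Area of P0's cell: 2753.6887

1. box [0,85]×[0,98]: [(0, 0) (85, 0) (85, 98) (0, 98)]
2. ⊥bis P0·P1 via (56.325,72.285): [(28.8929, 0) (85, 0) (85, 98) (66.0838, 98)]  |A|=3676.1413
3. ⊥bis P0·P2 via (56.62,67.325): [(56.8782, 73.7428) (53.911, 0) (85, 0) (85, 98) (66.0838, 98)]  |A|=2753.6887
4. canonical 5-gon: [(56.8782, 73.7428) (53.911, 0) (85, 0) (85, 98) (66.0838, 98)]
5. shoelace: 2753.6887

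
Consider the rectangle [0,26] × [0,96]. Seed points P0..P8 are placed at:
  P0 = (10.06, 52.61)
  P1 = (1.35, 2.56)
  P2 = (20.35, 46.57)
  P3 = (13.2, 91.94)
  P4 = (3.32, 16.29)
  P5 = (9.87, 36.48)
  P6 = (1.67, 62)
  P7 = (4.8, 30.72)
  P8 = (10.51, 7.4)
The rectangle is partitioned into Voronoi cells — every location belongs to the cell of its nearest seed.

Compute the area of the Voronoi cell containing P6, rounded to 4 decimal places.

Area of P6's cell: 301.5381

1. box [0,26]×[0,96]: [(0, 0) (26, 0) (26, 96) (0, 96)]
2. ⊥bis P6·P0 via (5.865,57.305): [(0, 52.0646) (26, 75.2957) (26, 96) (0, 96)]  |A|=840.3161
3. ⊥bis P6·P1 via (1.51,32.28): [(0, 52.0646) (26, 75.2957) (26, 96) (0, 96)]  |A|=840.3161
4. ⊥bis P6·P2 via (11.01,54.285): [(0, 52.0646) (26, 75.2957) (26, 96) (0, 96)]  |A|=840.3161
5. ⊥bis P6·P3 via (7.435,76.97): [(0, 79.8332) (0, 52.0646) (21.7179, 71.4696)]  |A|=301.5381
6. ⊥bis P6·P4 via (2.495,39.145): [(0, 79.8332) (0, 52.0646) (21.7179, 71.4696)]  |A|=301.5381
7. ⊥bis P6·P5 via (5.77,49.24): [(0, 79.8332) (0, 52.0646) (21.7179, 71.4696)]  |A|=301.5381
8. ⊥bis P6·P7 via (3.235,46.36): [(0, 79.8332) (0, 52.0646) (21.7179, 71.4696)]  |A|=301.5381
9. ⊥bis P6·P8 via (6.09,34.7): [(0, 79.8332) (0, 52.0646) (21.7179, 71.4696)]  |A|=301.5381
10. canonical 3-gon: [(0, 79.8332) (0, 52.0646) (21.7179, 71.4696)]
11. shoelace: 301.5381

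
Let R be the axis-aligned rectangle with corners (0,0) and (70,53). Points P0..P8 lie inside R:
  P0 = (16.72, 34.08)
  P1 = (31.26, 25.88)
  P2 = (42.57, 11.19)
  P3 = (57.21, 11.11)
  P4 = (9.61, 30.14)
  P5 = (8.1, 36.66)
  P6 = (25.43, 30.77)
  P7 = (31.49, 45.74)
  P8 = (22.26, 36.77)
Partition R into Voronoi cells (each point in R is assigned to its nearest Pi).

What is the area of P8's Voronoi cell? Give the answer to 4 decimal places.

Area of P8's cell: 143.0841

1. box [0,70]×[0,53]: [(0, 0) (70, 0) (70, 53) (0, 53)]
2. ⊥bis P8·P0 via (19.49,35.425): [(36.6909, 0) (70, 0) (70, 53) (10.9563, 53)]  |A|=2447.3482
3. ⊥bis P8·P1 via (26.76,31.325): [(22.9926, 28.2115) (52.9868, 53) (10.9563, 53)]  |A|=520.937
4. ⊥bis P8·P2 via (32.415,23.98): [(22.9926, 28.2115) (52.9868, 53) (10.9563, 53)]  |A|=520.937
5. ⊥bis P8·P3 via (39.735,23.94): [(22.9926, 28.2115) (52.9868, 53) (10.9563, 53)]  |A|=520.937
6. ⊥bis P8·P4 via (15.935,33.455): [(22.9926, 28.2115) (52.9868, 53) (10.9563, 53)]  |A|=520.937
7. ⊥bis P8·P5 via (15.18,36.715): [(15.1201, 44.4247) (22.9926, 28.2115) (52.9868, 53) (15.0535, 53)]  |A|=503.3697
8. ⊥bis P8·P6 via (23.845,33.77): [(15.1201, 44.4247) (21.0187, 32.2768) (40.1277, 42.3727) (52.9868, 53) (15.0535, 53)]  |A|=454.5632
9. ⊥bis P8·P7 via (26.875,41.255): [(15.1201, 44.4247) (21.0187, 32.2768) (30.6534, 37.3671) (15.4608, 53) (15.0535, 53)]  |A|=143.0841
10. canonical 5-gon: [(15.1201, 44.4247) (21.0187, 32.2768) (30.6534, 37.3671) (15.4608, 53) (15.0535, 53)]
11. shoelace: 143.0841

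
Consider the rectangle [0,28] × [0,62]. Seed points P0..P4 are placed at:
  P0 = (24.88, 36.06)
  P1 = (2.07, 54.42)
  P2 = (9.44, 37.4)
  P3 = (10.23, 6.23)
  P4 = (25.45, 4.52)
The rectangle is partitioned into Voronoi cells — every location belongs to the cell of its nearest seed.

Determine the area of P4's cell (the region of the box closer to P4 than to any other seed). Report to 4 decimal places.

Area of P4's cell: 195.0562

1. box [0,28]×[0,62]: [(0, 0) (28, 0) (28, 62) (0, 62)]
2. ⊥bis P4·P0 via (25.165,20.29): [(0, 19.8352) (0, 0) (28, 0) (28, 20.3412)]  |A|=562.4702
3. ⊥bis P4·P1 via (13.76,29.47): [(0, 19.8352) (0, 0) (28, 0) (28, 20.3412)]  |A|=562.4702
4. ⊥bis P4·P2 via (17.445,20.96): [(15.7184, 20.1193) (0, 12.4656) (0, 0) (28, 0) (28, 20.3412)]  |A|=504.5514
5. ⊥bis P4·P3 via (17.84,5.375): [(19.5042, 20.1877) (17.2361, 0) (28, 0) (28, 20.3412)]  |A|=195.0562
6. canonical 4-gon: [(19.5042, 20.1877) (17.2361, 0) (28, 0) (28, 20.3412)]
7. shoelace: 195.0562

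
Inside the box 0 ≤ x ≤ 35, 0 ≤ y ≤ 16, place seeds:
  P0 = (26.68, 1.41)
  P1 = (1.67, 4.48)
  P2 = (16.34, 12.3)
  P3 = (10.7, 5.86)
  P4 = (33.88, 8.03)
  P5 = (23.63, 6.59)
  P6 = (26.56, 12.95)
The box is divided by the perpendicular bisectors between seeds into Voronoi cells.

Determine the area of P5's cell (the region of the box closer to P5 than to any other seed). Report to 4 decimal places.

1. box [0,35]×[0,16]: [(0, 0) (35, 0) (35, 16) (0, 16)]
2. ⊥bis P5·P0 via (25.155,4): [(0, 0) (18.3616, 0) (35, 9.7968) (35, 16) (0, 16)]  |A|=478.4985
3. ⊥bis P5·P1 via (12.65,5.535): [(13.1818, 0) (18.3616, 0) (35, 9.7968) (35, 16) (11.6445, 16)]  |A|=279.8881
4. ⊥bis P5·P2 via (19.985,9.445): [(13.1168, 0.6764) (13.1818, 0) (18.3616, 0) (35, 9.7968) (35, 16) (25.1193, 16)]  |A|=176.6465
5. ⊥bis P5·P3 via (17.165,6.225): [(17.185, 5.8703) (17.5165, 0) (18.3616, 0) (35, 9.7968) (35, 16) (25.1193, 16)]  |A|=162.3792
6. ⊥bis P5·P4 via (28.755,7.31): [(17.185, 5.8703) (17.5165, 0) (18.3616, 0) (28.9094, 6.2106) (27.5342, 16) (25.1193, 16)]  |A|=106.9458
7. ⊥bis P5·P6 via (25.095,9.77): [(21.527, 11.4137) (17.185, 5.8703) (17.5165, 0) (18.3616, 0) (28.9094, 6.2106) (28.6388, 8.1374)]  |A|=75.2594
8. canonical 6-gon: [(21.527, 11.4137) (17.185, 5.8703) (17.5165, 0) (18.3616, 0) (28.9094, 6.2106) (28.6388, 8.1374)]
9. shoelace: 75.2594

Area of P5's cell: 75.2594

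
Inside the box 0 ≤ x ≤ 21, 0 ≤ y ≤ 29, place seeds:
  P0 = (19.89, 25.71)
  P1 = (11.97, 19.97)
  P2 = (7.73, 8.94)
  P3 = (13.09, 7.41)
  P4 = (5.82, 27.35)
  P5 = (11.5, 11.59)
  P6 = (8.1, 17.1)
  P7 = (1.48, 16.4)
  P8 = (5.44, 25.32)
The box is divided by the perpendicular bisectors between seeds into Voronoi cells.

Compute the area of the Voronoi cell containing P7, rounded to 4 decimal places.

Area of P7's cell: 50.4248

1. box [0,21]×[0,29]: [(0, 0) (21, 0) (21, 29) (0, 29)]
2. ⊥bis P7·P0 via (10.685,21.055): [(0, 0) (21, 0) (21, 0.6577) (6.6672, 29) (0, 29)]  |A|=405.8873
3. ⊥bis P7·P1 via (6.725,18.185): [(0, 0) (12.9138, 0) (3.0444, 29) (0, 29)]  |A|=231.3937
4. ⊥bis P7·P2 via (4.605,12.67): [(0, 8.8119) (7.7151, 15.2757) (3.0444, 29) (0, 29)]  |A|=98.7678
5. ⊥bis P7·P3 via (7.285,11.905): [(0, 8.8119) (7.7151, 15.2757) (3.0444, 29) (0, 29)]  |A|=98.7678
6. ⊥bis P7·P4 via (3.65,21.875): [(0, 23.3217) (0, 8.8119) (7.7151, 15.2757) (5.7528, 21.0415)]  |A|=70.3202
7. ⊥bis P7·P5 via (6.49,13.995): [(0, 23.3217) (0, 8.8119) (6.6942, 14.4203) (7.4619, 16.0197) (5.7528, 21.0415)]  |A|=69.8321
8. ⊥bis P7·P6 via (4.79,16.75): [(4.2742, 21.6276) (0, 23.3217) (0, 8.8119) (5.1713, 13.1444)]  |A|=54.8866
9. ⊥bis P7·P8 via (3.46,20.86): [(4.3995, 20.4429) (0, 22.3961) (0, 8.8119) (5.1713, 13.1444)]  |A|=50.4248
10. canonical 4-gon: [(4.3995, 20.4429) (0, 22.3961) (0, 8.8119) (5.1713, 13.1444)]
11. shoelace: 50.4248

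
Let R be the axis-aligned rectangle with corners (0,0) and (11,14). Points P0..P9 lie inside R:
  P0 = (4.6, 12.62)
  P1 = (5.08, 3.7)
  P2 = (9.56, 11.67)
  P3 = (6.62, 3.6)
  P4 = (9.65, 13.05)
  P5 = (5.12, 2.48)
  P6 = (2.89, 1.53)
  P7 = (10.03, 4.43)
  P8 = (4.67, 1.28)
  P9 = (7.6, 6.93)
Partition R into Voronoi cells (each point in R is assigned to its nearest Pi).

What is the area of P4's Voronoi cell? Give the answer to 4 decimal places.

1. box [0,11]×[0,14]: [(0, 0) (11, 0) (11, 14) (0, 14)]
2. ⊥bis P4·P0 via (7.125,12.835): [(8.2179, 0) (11, 0) (11, 14) (7.0258, 14)]  |A|=47.2942
3. ⊥bis P4·P1 via (7.365,8.375): [(7.5108, 8.3037) (11, 6.5983) (11, 14) (7.0258, 14)]  |A|=24.2319
4. ⊥bis P4·P2 via (9.605,12.36): [(7.1518, 12.52) (11, 12.269) (11, 14) (7.0258, 14)]  |A|=6.2715
5. ⊥bis P4·P3 via (8.135,8.325): [(7.1518, 12.52) (11, 12.269) (11, 14) (7.0258, 14)]  |A|=6.2715
6. ⊥bis P4·P5 via (7.385,7.765): [(7.1518, 12.52) (11, 12.269) (11, 14) (7.0258, 14)]  |A|=6.2715
7. ⊥bis P4·P6 via (6.27,7.29): [(7.1518, 12.52) (11, 12.269) (11, 14) (7.0258, 14)]  |A|=6.2715
8. ⊥bis P4·P7 via (9.84,8.74): [(7.1518, 12.52) (11, 12.269) (11, 14) (7.0258, 14)]  |A|=6.2715
9. ⊥bis P4·P8 via (7.16,7.165): [(7.1518, 12.52) (11, 12.269) (11, 14) (7.0258, 14)]  |A|=6.2715
10. ⊥bis P4·P9 via (8.625,9.99): [(7.1518, 12.52) (11, 12.269) (11, 14) (7.0258, 14)]  |A|=6.2715
11. canonical 4-gon: [(7.1518, 12.52) (11, 12.269) (11, 14) (7.0258, 14)]
12. shoelace: 6.2715

Area of P4's cell: 6.2715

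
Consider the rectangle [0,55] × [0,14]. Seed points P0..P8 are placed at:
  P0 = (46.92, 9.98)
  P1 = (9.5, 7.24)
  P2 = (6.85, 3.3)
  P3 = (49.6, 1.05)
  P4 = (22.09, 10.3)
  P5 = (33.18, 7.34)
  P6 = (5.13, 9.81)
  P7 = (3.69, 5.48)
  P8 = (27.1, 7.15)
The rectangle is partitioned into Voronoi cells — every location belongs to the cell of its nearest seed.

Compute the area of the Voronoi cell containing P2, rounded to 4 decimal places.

Area of P2's cell: 43.5491

1. box [0,55]×[0,14]: [(0, 0) (55, 0) (55, 14) (0, 14)]
2. ⊥bis P2·P0 via (26.885,6.64): [(0, 0) (27.9919, 0) (25.658, 14) (0, 14)]  |A|=375.5498
3. ⊥bis P2·P1 via (8.175,5.27): [(0, 10.7684) (0, 0) (16.0104, 0)]  |A|=86.2033
4. ⊥bis P2·P3 via (28.225,2.175): [(0, 10.7684) (0, 0) (16.0104, 0)]  |A|=86.2033
5. ⊥bis P2·P4 via (14.47,6.8): [(0, 10.7684) (0, 0) (16.0104, 0)]  |A|=86.2033
6. ⊥bis P2·P5 via (20.015,5.32): [(0, 10.7684) (0, 0) (16.0104, 0)]  |A|=86.2033
7. ⊥bis P2·P6 via (5.99,6.555): [(6.1871, 6.6071) (0, 4.9724) (0, 0) (16.0104, 0)]  |A|=68.2731
8. ⊥bis P2·P7 via (5.27,4.39): [(6.6054, 6.3257) (2.2415, 0) (16.0104, 0)]  |A|=43.5491
9. ⊥bis P2·P8 via (16.975,5.225): [(6.6054, 6.3257) (2.2415, 0) (16.0104, 0)]  |A|=43.5491
10. canonical 3-gon: [(6.6054, 6.3257) (2.2415, 0) (16.0104, 0)]
11. shoelace: 43.5491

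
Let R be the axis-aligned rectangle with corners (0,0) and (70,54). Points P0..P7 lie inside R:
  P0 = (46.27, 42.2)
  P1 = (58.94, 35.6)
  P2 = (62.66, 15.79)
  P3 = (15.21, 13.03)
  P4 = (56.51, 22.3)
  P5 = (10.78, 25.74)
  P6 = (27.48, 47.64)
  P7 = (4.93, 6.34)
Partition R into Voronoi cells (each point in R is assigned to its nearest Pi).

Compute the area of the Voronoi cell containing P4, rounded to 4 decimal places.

Area of P4's cell: 494.1136

1. box [0,70]×[0,54]: [(0, 0) (70, 0) (70, 54) (0, 54)]
2. ⊥bis P4·P0 via (51.39,32.25): [(0, 5.8061) (0, 0) (70, 0) (70, 41.8262)]  |A|=1667.1306
3. ⊥bis P4·P1 via (57.725,28.95): [(48.3173, 30.6689) (0, 5.8061) (0, 0) (70, 0) (70, 26.7073)]  |A|=1503.2207
4. ⊥bis P4·P2 via (59.585,19.045): [(68.0692, 27.06) (48.3173, 30.6689) (0, 5.8061) (0, 0) (39.4252, 0)]  |A|=1063.7597
5. ⊥bis P4·P3 via (35.86,17.665): [(39.7551, 0.3116) (68.0692, 27.06) (48.3173, 30.6689) (34.5333, 23.576)]  |A|=494.1136
6. ⊥bis P4·P5 via (33.645,24.02): [(39.7551, 0.3116) (68.0692, 27.06) (48.3173, 30.6689) (34.5333, 23.576)]  |A|=494.1136
7. ⊥bis P4·P6 via (41.995,34.97): [(39.7551, 0.3116) (68.0692, 27.06) (48.3173, 30.6689) (34.5333, 23.576)]  |A|=494.1136
8. ⊥bis P4·P7 via (30.72,14.32): [(39.7551, 0.3116) (68.0692, 27.06) (48.3173, 30.6689) (34.5333, 23.576)]  |A|=494.1136
9. canonical 4-gon: [(39.7551, 0.3116) (68.0692, 27.06) (48.3173, 30.6689) (34.5333, 23.576)]
10. shoelace: 494.1136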